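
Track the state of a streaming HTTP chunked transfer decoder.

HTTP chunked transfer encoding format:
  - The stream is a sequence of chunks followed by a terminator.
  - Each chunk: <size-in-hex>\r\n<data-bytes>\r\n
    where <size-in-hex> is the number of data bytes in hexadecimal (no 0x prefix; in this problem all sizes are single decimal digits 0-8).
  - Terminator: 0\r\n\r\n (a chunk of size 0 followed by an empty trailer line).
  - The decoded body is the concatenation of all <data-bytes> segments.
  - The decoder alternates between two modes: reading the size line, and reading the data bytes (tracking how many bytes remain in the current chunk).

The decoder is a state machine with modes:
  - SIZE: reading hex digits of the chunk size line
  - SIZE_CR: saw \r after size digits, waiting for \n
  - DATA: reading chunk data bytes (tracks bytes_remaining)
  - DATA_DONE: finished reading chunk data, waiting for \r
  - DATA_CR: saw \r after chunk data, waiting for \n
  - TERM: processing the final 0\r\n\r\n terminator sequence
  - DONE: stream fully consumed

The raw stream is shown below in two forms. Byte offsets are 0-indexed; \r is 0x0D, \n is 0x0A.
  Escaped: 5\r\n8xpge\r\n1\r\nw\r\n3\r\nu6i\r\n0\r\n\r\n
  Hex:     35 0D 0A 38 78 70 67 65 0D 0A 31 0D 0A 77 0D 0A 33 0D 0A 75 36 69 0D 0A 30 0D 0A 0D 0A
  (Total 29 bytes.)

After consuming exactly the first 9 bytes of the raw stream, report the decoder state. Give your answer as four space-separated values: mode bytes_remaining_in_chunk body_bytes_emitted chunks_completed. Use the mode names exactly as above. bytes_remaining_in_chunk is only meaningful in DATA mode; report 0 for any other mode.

Byte 0 = '5': mode=SIZE remaining=0 emitted=0 chunks_done=0
Byte 1 = 0x0D: mode=SIZE_CR remaining=0 emitted=0 chunks_done=0
Byte 2 = 0x0A: mode=DATA remaining=5 emitted=0 chunks_done=0
Byte 3 = '8': mode=DATA remaining=4 emitted=1 chunks_done=0
Byte 4 = 'x': mode=DATA remaining=3 emitted=2 chunks_done=0
Byte 5 = 'p': mode=DATA remaining=2 emitted=3 chunks_done=0
Byte 6 = 'g': mode=DATA remaining=1 emitted=4 chunks_done=0
Byte 7 = 'e': mode=DATA_DONE remaining=0 emitted=5 chunks_done=0
Byte 8 = 0x0D: mode=DATA_CR remaining=0 emitted=5 chunks_done=0

Answer: DATA_CR 0 5 0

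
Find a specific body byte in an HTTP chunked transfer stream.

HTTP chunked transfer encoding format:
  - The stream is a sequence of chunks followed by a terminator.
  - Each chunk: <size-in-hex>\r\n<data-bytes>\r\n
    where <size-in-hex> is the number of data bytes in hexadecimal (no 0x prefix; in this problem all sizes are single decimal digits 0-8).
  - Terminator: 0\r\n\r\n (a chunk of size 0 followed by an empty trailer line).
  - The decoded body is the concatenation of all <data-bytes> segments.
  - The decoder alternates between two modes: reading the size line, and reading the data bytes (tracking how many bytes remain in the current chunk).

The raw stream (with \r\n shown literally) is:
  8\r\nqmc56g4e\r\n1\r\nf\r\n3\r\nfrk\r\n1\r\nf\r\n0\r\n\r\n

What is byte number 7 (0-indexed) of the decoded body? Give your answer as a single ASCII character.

Chunk 1: stream[0..1]='8' size=0x8=8, data at stream[3..11]='qmc56g4e' -> body[0..8], body so far='qmc56g4e'
Chunk 2: stream[13..14]='1' size=0x1=1, data at stream[16..17]='f' -> body[8..9], body so far='qmc56g4ef'
Chunk 3: stream[19..20]='3' size=0x3=3, data at stream[22..25]='frk' -> body[9..12], body so far='qmc56g4effrk'
Chunk 4: stream[27..28]='1' size=0x1=1, data at stream[30..31]='f' -> body[12..13], body so far='qmc56g4effrkf'
Chunk 5: stream[33..34]='0' size=0 (terminator). Final body='qmc56g4effrkf' (13 bytes)
Body byte 7 = 'e'

Answer: e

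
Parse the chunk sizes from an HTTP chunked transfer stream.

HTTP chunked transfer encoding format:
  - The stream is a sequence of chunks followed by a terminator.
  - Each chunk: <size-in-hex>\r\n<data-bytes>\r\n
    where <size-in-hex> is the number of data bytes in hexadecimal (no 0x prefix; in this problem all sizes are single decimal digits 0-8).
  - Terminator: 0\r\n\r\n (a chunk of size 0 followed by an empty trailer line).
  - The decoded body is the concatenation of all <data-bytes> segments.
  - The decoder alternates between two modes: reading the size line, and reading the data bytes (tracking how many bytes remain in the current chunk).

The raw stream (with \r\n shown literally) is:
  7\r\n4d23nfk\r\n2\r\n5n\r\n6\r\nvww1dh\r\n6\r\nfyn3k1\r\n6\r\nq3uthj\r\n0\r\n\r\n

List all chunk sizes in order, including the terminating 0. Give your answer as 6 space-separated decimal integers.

Chunk 1: stream[0..1]='7' size=0x7=7, data at stream[3..10]='4d23nfk' -> body[0..7], body so far='4d23nfk'
Chunk 2: stream[12..13]='2' size=0x2=2, data at stream[15..17]='5n' -> body[7..9], body so far='4d23nfk5n'
Chunk 3: stream[19..20]='6' size=0x6=6, data at stream[22..28]='vww1dh' -> body[9..15], body so far='4d23nfk5nvww1dh'
Chunk 4: stream[30..31]='6' size=0x6=6, data at stream[33..39]='fyn3k1' -> body[15..21], body so far='4d23nfk5nvww1dhfyn3k1'
Chunk 5: stream[41..42]='6' size=0x6=6, data at stream[44..50]='q3uthj' -> body[21..27], body so far='4d23nfk5nvww1dhfyn3k1q3uthj'
Chunk 6: stream[52..53]='0' size=0 (terminator). Final body='4d23nfk5nvww1dhfyn3k1q3uthj' (27 bytes)

Answer: 7 2 6 6 6 0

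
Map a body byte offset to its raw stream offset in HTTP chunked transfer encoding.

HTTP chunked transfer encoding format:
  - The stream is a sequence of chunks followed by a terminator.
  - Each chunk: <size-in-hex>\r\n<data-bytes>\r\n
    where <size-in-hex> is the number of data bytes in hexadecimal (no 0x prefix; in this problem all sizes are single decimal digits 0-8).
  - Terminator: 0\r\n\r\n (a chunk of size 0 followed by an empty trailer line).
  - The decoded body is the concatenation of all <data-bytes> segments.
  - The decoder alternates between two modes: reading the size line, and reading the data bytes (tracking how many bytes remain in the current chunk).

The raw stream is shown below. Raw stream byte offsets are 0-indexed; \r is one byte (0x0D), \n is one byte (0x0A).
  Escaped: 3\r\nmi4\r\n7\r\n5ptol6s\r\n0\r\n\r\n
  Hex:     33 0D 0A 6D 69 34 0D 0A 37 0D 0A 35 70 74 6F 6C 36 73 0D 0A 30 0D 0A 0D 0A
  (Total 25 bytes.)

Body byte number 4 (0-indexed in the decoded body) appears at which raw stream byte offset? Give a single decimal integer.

Chunk 1: stream[0..1]='3' size=0x3=3, data at stream[3..6]='mi4' -> body[0..3], body so far='mi4'
Chunk 2: stream[8..9]='7' size=0x7=7, data at stream[11..18]='5ptol6s' -> body[3..10], body so far='mi45ptol6s'
Chunk 3: stream[20..21]='0' size=0 (terminator). Final body='mi45ptol6s' (10 bytes)
Body byte 4 at stream offset 12

Answer: 12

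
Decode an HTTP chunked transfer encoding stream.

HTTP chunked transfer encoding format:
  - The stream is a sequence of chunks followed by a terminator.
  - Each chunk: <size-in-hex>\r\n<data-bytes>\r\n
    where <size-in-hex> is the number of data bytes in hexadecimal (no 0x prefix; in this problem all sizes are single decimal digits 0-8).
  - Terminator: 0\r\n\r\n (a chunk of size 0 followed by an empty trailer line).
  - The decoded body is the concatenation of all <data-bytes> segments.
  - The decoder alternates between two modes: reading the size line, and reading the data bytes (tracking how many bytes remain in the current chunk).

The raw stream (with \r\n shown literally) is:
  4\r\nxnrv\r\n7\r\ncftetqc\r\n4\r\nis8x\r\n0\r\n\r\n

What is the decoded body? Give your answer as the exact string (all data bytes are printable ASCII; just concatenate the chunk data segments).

Answer: xnrvcftetqcis8x

Derivation:
Chunk 1: stream[0..1]='4' size=0x4=4, data at stream[3..7]='xnrv' -> body[0..4], body so far='xnrv'
Chunk 2: stream[9..10]='7' size=0x7=7, data at stream[12..19]='cftetqc' -> body[4..11], body so far='xnrvcftetqc'
Chunk 3: stream[21..22]='4' size=0x4=4, data at stream[24..28]='is8x' -> body[11..15], body so far='xnrvcftetqcis8x'
Chunk 4: stream[30..31]='0' size=0 (terminator). Final body='xnrvcftetqcis8x' (15 bytes)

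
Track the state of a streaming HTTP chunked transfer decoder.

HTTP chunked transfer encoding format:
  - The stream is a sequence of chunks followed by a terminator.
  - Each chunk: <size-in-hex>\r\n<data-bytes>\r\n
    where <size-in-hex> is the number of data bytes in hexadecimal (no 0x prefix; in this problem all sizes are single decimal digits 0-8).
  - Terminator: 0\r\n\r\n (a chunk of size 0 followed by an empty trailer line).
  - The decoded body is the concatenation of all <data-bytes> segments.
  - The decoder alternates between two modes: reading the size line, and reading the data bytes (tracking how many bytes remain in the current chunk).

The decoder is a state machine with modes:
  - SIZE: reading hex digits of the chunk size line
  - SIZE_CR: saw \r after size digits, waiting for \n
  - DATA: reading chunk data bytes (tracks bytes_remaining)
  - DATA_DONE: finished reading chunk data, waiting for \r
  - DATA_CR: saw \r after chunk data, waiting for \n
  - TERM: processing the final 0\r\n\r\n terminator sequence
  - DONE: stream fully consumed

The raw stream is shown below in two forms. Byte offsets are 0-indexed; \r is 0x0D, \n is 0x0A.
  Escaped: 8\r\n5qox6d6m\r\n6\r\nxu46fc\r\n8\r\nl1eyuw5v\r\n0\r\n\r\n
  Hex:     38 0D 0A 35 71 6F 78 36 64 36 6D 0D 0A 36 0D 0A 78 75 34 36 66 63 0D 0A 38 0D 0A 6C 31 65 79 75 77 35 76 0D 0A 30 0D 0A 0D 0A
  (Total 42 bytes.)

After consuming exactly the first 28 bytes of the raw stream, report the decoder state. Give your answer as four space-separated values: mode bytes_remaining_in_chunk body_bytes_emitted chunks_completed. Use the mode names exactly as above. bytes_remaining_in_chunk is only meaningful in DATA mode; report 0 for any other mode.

Answer: DATA 7 15 2

Derivation:
Byte 0 = '8': mode=SIZE remaining=0 emitted=0 chunks_done=0
Byte 1 = 0x0D: mode=SIZE_CR remaining=0 emitted=0 chunks_done=0
Byte 2 = 0x0A: mode=DATA remaining=8 emitted=0 chunks_done=0
Byte 3 = '5': mode=DATA remaining=7 emitted=1 chunks_done=0
Byte 4 = 'q': mode=DATA remaining=6 emitted=2 chunks_done=0
Byte 5 = 'o': mode=DATA remaining=5 emitted=3 chunks_done=0
Byte 6 = 'x': mode=DATA remaining=4 emitted=4 chunks_done=0
Byte 7 = '6': mode=DATA remaining=3 emitted=5 chunks_done=0
Byte 8 = 'd': mode=DATA remaining=2 emitted=6 chunks_done=0
Byte 9 = '6': mode=DATA remaining=1 emitted=7 chunks_done=0
Byte 10 = 'm': mode=DATA_DONE remaining=0 emitted=8 chunks_done=0
Byte 11 = 0x0D: mode=DATA_CR remaining=0 emitted=8 chunks_done=0
Byte 12 = 0x0A: mode=SIZE remaining=0 emitted=8 chunks_done=1
Byte 13 = '6': mode=SIZE remaining=0 emitted=8 chunks_done=1
Byte 14 = 0x0D: mode=SIZE_CR remaining=0 emitted=8 chunks_done=1
Byte 15 = 0x0A: mode=DATA remaining=6 emitted=8 chunks_done=1
Byte 16 = 'x': mode=DATA remaining=5 emitted=9 chunks_done=1
Byte 17 = 'u': mode=DATA remaining=4 emitted=10 chunks_done=1
Byte 18 = '4': mode=DATA remaining=3 emitted=11 chunks_done=1
Byte 19 = '6': mode=DATA remaining=2 emitted=12 chunks_done=1
Byte 20 = 'f': mode=DATA remaining=1 emitted=13 chunks_done=1
Byte 21 = 'c': mode=DATA_DONE remaining=0 emitted=14 chunks_done=1
Byte 22 = 0x0D: mode=DATA_CR remaining=0 emitted=14 chunks_done=1
Byte 23 = 0x0A: mode=SIZE remaining=0 emitted=14 chunks_done=2
Byte 24 = '8': mode=SIZE remaining=0 emitted=14 chunks_done=2
Byte 25 = 0x0D: mode=SIZE_CR remaining=0 emitted=14 chunks_done=2
Byte 26 = 0x0A: mode=DATA remaining=8 emitted=14 chunks_done=2
Byte 27 = 'l': mode=DATA remaining=7 emitted=15 chunks_done=2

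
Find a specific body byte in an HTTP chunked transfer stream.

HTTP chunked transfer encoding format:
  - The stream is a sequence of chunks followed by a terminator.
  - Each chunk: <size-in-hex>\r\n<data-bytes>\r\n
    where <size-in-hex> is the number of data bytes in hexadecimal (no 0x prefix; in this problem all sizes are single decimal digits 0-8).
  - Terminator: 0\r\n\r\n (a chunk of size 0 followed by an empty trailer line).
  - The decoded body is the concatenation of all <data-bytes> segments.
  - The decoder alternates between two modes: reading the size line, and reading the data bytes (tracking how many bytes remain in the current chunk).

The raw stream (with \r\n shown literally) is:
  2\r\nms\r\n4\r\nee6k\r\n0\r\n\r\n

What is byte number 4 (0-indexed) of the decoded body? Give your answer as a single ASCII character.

Chunk 1: stream[0..1]='2' size=0x2=2, data at stream[3..5]='ms' -> body[0..2], body so far='ms'
Chunk 2: stream[7..8]='4' size=0x4=4, data at stream[10..14]='ee6k' -> body[2..6], body so far='msee6k'
Chunk 3: stream[16..17]='0' size=0 (terminator). Final body='msee6k' (6 bytes)
Body byte 4 = '6'

Answer: 6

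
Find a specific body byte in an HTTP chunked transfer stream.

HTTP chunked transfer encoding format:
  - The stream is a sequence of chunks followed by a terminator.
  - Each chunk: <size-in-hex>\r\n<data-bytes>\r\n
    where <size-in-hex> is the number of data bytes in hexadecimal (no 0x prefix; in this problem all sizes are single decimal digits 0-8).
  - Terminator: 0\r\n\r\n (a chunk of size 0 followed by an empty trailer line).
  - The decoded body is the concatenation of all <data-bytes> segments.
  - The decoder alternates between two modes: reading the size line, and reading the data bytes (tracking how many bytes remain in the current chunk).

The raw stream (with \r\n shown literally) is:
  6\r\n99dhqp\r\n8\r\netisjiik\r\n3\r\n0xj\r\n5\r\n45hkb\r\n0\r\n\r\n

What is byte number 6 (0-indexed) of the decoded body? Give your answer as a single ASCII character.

Answer: e

Derivation:
Chunk 1: stream[0..1]='6' size=0x6=6, data at stream[3..9]='99dhqp' -> body[0..6], body so far='99dhqp'
Chunk 2: stream[11..12]='8' size=0x8=8, data at stream[14..22]='etisjiik' -> body[6..14], body so far='99dhqpetisjiik'
Chunk 3: stream[24..25]='3' size=0x3=3, data at stream[27..30]='0xj' -> body[14..17], body so far='99dhqpetisjiik0xj'
Chunk 4: stream[32..33]='5' size=0x5=5, data at stream[35..40]='45hkb' -> body[17..22], body so far='99dhqpetisjiik0xj45hkb'
Chunk 5: stream[42..43]='0' size=0 (terminator). Final body='99dhqpetisjiik0xj45hkb' (22 bytes)
Body byte 6 = 'e'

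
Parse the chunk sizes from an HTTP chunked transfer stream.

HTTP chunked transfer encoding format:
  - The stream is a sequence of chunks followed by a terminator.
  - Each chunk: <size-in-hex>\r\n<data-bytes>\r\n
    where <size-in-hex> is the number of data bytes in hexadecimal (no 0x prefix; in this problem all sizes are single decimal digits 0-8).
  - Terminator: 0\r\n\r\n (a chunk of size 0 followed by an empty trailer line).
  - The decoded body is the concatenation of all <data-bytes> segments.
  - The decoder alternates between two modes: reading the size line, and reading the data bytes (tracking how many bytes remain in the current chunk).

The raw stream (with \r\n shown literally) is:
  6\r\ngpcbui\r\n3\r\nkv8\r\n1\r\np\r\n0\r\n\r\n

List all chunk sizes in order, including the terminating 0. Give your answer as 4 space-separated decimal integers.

Chunk 1: stream[0..1]='6' size=0x6=6, data at stream[3..9]='gpcbui' -> body[0..6], body so far='gpcbui'
Chunk 2: stream[11..12]='3' size=0x3=3, data at stream[14..17]='kv8' -> body[6..9], body so far='gpcbuikv8'
Chunk 3: stream[19..20]='1' size=0x1=1, data at stream[22..23]='p' -> body[9..10], body so far='gpcbuikv8p'
Chunk 4: stream[25..26]='0' size=0 (terminator). Final body='gpcbuikv8p' (10 bytes)

Answer: 6 3 1 0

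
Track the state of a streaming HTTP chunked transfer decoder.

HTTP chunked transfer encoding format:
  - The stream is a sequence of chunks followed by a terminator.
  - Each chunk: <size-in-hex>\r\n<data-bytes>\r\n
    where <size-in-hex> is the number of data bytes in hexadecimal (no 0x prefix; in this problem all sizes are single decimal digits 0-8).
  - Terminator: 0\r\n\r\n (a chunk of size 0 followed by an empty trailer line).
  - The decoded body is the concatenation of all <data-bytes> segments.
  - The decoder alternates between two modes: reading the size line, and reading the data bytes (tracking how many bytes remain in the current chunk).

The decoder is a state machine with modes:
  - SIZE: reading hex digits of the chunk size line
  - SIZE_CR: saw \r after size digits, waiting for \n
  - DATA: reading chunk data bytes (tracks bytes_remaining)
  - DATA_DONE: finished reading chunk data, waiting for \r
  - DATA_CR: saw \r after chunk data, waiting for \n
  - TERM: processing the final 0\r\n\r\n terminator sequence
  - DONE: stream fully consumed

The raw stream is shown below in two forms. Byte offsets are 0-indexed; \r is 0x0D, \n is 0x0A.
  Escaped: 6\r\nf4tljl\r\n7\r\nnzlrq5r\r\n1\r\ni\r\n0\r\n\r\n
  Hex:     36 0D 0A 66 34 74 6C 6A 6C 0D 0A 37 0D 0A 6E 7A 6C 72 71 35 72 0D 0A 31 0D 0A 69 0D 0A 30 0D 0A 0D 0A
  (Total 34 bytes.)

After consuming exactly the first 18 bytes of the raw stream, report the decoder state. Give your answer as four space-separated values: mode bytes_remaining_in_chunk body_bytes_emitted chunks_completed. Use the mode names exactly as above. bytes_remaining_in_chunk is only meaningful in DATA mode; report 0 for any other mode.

Answer: DATA 3 10 1

Derivation:
Byte 0 = '6': mode=SIZE remaining=0 emitted=0 chunks_done=0
Byte 1 = 0x0D: mode=SIZE_CR remaining=0 emitted=0 chunks_done=0
Byte 2 = 0x0A: mode=DATA remaining=6 emitted=0 chunks_done=0
Byte 3 = 'f': mode=DATA remaining=5 emitted=1 chunks_done=0
Byte 4 = '4': mode=DATA remaining=4 emitted=2 chunks_done=0
Byte 5 = 't': mode=DATA remaining=3 emitted=3 chunks_done=0
Byte 6 = 'l': mode=DATA remaining=2 emitted=4 chunks_done=0
Byte 7 = 'j': mode=DATA remaining=1 emitted=5 chunks_done=0
Byte 8 = 'l': mode=DATA_DONE remaining=0 emitted=6 chunks_done=0
Byte 9 = 0x0D: mode=DATA_CR remaining=0 emitted=6 chunks_done=0
Byte 10 = 0x0A: mode=SIZE remaining=0 emitted=6 chunks_done=1
Byte 11 = '7': mode=SIZE remaining=0 emitted=6 chunks_done=1
Byte 12 = 0x0D: mode=SIZE_CR remaining=0 emitted=6 chunks_done=1
Byte 13 = 0x0A: mode=DATA remaining=7 emitted=6 chunks_done=1
Byte 14 = 'n': mode=DATA remaining=6 emitted=7 chunks_done=1
Byte 15 = 'z': mode=DATA remaining=5 emitted=8 chunks_done=1
Byte 16 = 'l': mode=DATA remaining=4 emitted=9 chunks_done=1
Byte 17 = 'r': mode=DATA remaining=3 emitted=10 chunks_done=1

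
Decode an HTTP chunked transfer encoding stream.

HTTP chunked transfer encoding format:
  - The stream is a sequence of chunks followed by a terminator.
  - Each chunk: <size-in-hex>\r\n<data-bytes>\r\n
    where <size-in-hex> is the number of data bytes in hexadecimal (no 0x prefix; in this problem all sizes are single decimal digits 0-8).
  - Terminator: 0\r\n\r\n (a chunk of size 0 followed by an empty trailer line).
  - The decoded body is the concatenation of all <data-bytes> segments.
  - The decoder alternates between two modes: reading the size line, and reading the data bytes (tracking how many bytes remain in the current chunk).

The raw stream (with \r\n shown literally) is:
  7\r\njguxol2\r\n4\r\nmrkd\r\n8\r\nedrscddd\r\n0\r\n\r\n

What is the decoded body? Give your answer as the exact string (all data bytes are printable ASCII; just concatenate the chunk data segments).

Answer: jguxol2mrkdedrscddd

Derivation:
Chunk 1: stream[0..1]='7' size=0x7=7, data at stream[3..10]='jguxol2' -> body[0..7], body so far='jguxol2'
Chunk 2: stream[12..13]='4' size=0x4=4, data at stream[15..19]='mrkd' -> body[7..11], body so far='jguxol2mrkd'
Chunk 3: stream[21..22]='8' size=0x8=8, data at stream[24..32]='edrscddd' -> body[11..19], body so far='jguxol2mrkdedrscddd'
Chunk 4: stream[34..35]='0' size=0 (terminator). Final body='jguxol2mrkdedrscddd' (19 bytes)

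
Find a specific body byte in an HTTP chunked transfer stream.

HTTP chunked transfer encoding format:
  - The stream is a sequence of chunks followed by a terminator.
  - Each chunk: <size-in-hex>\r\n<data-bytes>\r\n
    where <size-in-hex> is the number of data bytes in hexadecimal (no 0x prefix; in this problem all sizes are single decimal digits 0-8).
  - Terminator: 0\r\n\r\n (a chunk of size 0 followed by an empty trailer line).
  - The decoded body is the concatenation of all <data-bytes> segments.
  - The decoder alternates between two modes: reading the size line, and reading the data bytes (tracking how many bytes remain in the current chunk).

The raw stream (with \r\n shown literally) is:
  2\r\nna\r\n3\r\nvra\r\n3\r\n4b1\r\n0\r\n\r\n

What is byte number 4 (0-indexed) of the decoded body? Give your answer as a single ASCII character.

Answer: a

Derivation:
Chunk 1: stream[0..1]='2' size=0x2=2, data at stream[3..5]='na' -> body[0..2], body so far='na'
Chunk 2: stream[7..8]='3' size=0x3=3, data at stream[10..13]='vra' -> body[2..5], body so far='navra'
Chunk 3: stream[15..16]='3' size=0x3=3, data at stream[18..21]='4b1' -> body[5..8], body so far='navra4b1'
Chunk 4: stream[23..24]='0' size=0 (terminator). Final body='navra4b1' (8 bytes)
Body byte 4 = 'a'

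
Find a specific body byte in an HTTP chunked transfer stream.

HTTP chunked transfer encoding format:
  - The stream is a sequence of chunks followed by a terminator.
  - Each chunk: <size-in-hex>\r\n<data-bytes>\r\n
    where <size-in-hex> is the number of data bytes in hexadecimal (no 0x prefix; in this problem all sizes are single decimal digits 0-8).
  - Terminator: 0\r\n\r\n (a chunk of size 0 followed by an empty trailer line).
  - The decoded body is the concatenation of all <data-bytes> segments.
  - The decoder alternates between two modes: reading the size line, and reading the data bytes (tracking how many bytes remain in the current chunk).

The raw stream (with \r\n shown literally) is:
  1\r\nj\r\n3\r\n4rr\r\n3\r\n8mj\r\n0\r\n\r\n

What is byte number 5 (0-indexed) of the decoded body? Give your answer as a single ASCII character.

Chunk 1: stream[0..1]='1' size=0x1=1, data at stream[3..4]='j' -> body[0..1], body so far='j'
Chunk 2: stream[6..7]='3' size=0x3=3, data at stream[9..12]='4rr' -> body[1..4], body so far='j4rr'
Chunk 3: stream[14..15]='3' size=0x3=3, data at stream[17..20]='8mj' -> body[4..7], body so far='j4rr8mj'
Chunk 4: stream[22..23]='0' size=0 (terminator). Final body='j4rr8mj' (7 bytes)
Body byte 5 = 'm'

Answer: m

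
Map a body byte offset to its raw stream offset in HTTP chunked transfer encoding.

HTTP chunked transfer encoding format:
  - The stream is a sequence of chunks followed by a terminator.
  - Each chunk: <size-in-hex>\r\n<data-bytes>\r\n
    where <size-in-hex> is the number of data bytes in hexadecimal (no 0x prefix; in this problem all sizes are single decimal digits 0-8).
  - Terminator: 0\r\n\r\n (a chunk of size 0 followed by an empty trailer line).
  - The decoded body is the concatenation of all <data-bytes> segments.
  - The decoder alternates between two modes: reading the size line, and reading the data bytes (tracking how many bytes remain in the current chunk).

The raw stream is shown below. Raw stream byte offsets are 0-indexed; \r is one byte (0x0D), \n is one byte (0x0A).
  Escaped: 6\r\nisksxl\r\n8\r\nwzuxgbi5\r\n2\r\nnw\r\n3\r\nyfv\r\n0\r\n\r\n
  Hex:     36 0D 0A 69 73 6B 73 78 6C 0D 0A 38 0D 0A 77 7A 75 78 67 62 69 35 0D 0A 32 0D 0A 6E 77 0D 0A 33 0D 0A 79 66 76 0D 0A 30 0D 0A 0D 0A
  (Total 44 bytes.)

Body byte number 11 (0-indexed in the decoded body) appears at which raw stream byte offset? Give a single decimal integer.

Chunk 1: stream[0..1]='6' size=0x6=6, data at stream[3..9]='isksxl' -> body[0..6], body so far='isksxl'
Chunk 2: stream[11..12]='8' size=0x8=8, data at stream[14..22]='wzuxgbi5' -> body[6..14], body so far='isksxlwzuxgbi5'
Chunk 3: stream[24..25]='2' size=0x2=2, data at stream[27..29]='nw' -> body[14..16], body so far='isksxlwzuxgbi5nw'
Chunk 4: stream[31..32]='3' size=0x3=3, data at stream[34..37]='yfv' -> body[16..19], body so far='isksxlwzuxgbi5nwyfv'
Chunk 5: stream[39..40]='0' size=0 (terminator). Final body='isksxlwzuxgbi5nwyfv' (19 bytes)
Body byte 11 at stream offset 19

Answer: 19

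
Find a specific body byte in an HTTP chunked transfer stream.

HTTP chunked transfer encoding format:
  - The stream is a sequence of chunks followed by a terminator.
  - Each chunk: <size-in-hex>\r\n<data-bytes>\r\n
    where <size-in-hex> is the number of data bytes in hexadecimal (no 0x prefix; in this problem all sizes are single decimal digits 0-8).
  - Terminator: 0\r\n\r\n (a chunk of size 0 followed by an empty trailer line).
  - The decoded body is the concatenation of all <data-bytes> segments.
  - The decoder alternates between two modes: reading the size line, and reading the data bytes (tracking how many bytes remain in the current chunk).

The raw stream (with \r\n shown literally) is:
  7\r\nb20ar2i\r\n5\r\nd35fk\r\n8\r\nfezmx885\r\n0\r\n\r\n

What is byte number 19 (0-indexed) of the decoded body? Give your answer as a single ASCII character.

Answer: 5

Derivation:
Chunk 1: stream[0..1]='7' size=0x7=7, data at stream[3..10]='b20ar2i' -> body[0..7], body so far='b20ar2i'
Chunk 2: stream[12..13]='5' size=0x5=5, data at stream[15..20]='d35fk' -> body[7..12], body so far='b20ar2id35fk'
Chunk 3: stream[22..23]='8' size=0x8=8, data at stream[25..33]='fezmx885' -> body[12..20], body so far='b20ar2id35fkfezmx885'
Chunk 4: stream[35..36]='0' size=0 (terminator). Final body='b20ar2id35fkfezmx885' (20 bytes)
Body byte 19 = '5'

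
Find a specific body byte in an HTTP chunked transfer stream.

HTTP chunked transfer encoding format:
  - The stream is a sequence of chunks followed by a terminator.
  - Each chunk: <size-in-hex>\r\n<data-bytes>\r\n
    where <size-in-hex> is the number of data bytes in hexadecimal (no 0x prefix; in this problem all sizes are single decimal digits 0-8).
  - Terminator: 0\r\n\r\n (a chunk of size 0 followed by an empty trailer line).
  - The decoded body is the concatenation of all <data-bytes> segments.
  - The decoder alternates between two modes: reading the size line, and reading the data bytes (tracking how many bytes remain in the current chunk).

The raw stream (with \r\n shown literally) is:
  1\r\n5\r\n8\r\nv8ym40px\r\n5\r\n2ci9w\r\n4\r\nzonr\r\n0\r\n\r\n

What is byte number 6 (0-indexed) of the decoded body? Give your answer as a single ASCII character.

Answer: 0

Derivation:
Chunk 1: stream[0..1]='1' size=0x1=1, data at stream[3..4]='5' -> body[0..1], body so far='5'
Chunk 2: stream[6..7]='8' size=0x8=8, data at stream[9..17]='v8ym40px' -> body[1..9], body so far='5v8ym40px'
Chunk 3: stream[19..20]='5' size=0x5=5, data at stream[22..27]='2ci9w' -> body[9..14], body so far='5v8ym40px2ci9w'
Chunk 4: stream[29..30]='4' size=0x4=4, data at stream[32..36]='zonr' -> body[14..18], body so far='5v8ym40px2ci9wzonr'
Chunk 5: stream[38..39]='0' size=0 (terminator). Final body='5v8ym40px2ci9wzonr' (18 bytes)
Body byte 6 = '0'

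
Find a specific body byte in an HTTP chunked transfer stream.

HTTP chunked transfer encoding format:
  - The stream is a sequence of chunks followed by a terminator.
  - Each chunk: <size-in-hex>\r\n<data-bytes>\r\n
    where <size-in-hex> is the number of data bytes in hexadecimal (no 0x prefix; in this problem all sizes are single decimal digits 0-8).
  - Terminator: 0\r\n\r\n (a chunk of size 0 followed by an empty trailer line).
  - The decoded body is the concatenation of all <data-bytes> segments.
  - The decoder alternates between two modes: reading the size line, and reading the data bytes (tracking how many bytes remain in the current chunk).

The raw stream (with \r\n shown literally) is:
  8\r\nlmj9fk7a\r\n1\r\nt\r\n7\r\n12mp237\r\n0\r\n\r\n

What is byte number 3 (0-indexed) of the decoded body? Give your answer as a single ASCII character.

Answer: 9

Derivation:
Chunk 1: stream[0..1]='8' size=0x8=8, data at stream[3..11]='lmj9fk7a' -> body[0..8], body so far='lmj9fk7a'
Chunk 2: stream[13..14]='1' size=0x1=1, data at stream[16..17]='t' -> body[8..9], body so far='lmj9fk7at'
Chunk 3: stream[19..20]='7' size=0x7=7, data at stream[22..29]='12mp237' -> body[9..16], body so far='lmj9fk7at12mp237'
Chunk 4: stream[31..32]='0' size=0 (terminator). Final body='lmj9fk7at12mp237' (16 bytes)
Body byte 3 = '9'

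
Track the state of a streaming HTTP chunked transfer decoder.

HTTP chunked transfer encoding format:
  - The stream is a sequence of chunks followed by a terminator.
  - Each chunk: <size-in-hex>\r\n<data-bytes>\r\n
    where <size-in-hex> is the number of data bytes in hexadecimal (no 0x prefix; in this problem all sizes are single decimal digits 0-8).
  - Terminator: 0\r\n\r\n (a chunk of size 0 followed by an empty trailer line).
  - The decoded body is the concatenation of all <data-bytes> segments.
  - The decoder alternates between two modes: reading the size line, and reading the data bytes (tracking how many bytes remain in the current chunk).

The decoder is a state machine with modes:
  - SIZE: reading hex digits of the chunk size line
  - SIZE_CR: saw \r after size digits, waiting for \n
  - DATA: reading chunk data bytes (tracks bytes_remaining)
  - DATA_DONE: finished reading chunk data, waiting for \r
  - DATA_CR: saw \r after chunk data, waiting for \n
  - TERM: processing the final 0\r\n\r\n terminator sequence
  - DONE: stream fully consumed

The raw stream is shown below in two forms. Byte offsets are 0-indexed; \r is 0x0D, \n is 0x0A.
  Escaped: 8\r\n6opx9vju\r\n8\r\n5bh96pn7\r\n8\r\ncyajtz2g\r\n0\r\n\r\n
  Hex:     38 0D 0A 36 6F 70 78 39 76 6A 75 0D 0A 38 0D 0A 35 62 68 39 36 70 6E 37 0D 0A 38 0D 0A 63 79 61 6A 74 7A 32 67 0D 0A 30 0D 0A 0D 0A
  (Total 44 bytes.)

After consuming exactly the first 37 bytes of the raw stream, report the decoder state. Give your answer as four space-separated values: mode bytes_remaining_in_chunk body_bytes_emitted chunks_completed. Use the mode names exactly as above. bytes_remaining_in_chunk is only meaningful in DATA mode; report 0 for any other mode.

Byte 0 = '8': mode=SIZE remaining=0 emitted=0 chunks_done=0
Byte 1 = 0x0D: mode=SIZE_CR remaining=0 emitted=0 chunks_done=0
Byte 2 = 0x0A: mode=DATA remaining=8 emitted=0 chunks_done=0
Byte 3 = '6': mode=DATA remaining=7 emitted=1 chunks_done=0
Byte 4 = 'o': mode=DATA remaining=6 emitted=2 chunks_done=0
Byte 5 = 'p': mode=DATA remaining=5 emitted=3 chunks_done=0
Byte 6 = 'x': mode=DATA remaining=4 emitted=4 chunks_done=0
Byte 7 = '9': mode=DATA remaining=3 emitted=5 chunks_done=0
Byte 8 = 'v': mode=DATA remaining=2 emitted=6 chunks_done=0
Byte 9 = 'j': mode=DATA remaining=1 emitted=7 chunks_done=0
Byte 10 = 'u': mode=DATA_DONE remaining=0 emitted=8 chunks_done=0
Byte 11 = 0x0D: mode=DATA_CR remaining=0 emitted=8 chunks_done=0
Byte 12 = 0x0A: mode=SIZE remaining=0 emitted=8 chunks_done=1
Byte 13 = '8': mode=SIZE remaining=0 emitted=8 chunks_done=1
Byte 14 = 0x0D: mode=SIZE_CR remaining=0 emitted=8 chunks_done=1
Byte 15 = 0x0A: mode=DATA remaining=8 emitted=8 chunks_done=1
Byte 16 = '5': mode=DATA remaining=7 emitted=9 chunks_done=1
Byte 17 = 'b': mode=DATA remaining=6 emitted=10 chunks_done=1
Byte 18 = 'h': mode=DATA remaining=5 emitted=11 chunks_done=1
Byte 19 = '9': mode=DATA remaining=4 emitted=12 chunks_done=1
Byte 20 = '6': mode=DATA remaining=3 emitted=13 chunks_done=1
Byte 21 = 'p': mode=DATA remaining=2 emitted=14 chunks_done=1
Byte 22 = 'n': mode=DATA remaining=1 emitted=15 chunks_done=1
Byte 23 = '7': mode=DATA_DONE remaining=0 emitted=16 chunks_done=1
Byte 24 = 0x0D: mode=DATA_CR remaining=0 emitted=16 chunks_done=1
Byte 25 = 0x0A: mode=SIZE remaining=0 emitted=16 chunks_done=2
Byte 26 = '8': mode=SIZE remaining=0 emitted=16 chunks_done=2
Byte 27 = 0x0D: mode=SIZE_CR remaining=0 emitted=16 chunks_done=2
Byte 28 = 0x0A: mode=DATA remaining=8 emitted=16 chunks_done=2
Byte 29 = 'c': mode=DATA remaining=7 emitted=17 chunks_done=2
Byte 30 = 'y': mode=DATA remaining=6 emitted=18 chunks_done=2
Byte 31 = 'a': mode=DATA remaining=5 emitted=19 chunks_done=2
Byte 32 = 'j': mode=DATA remaining=4 emitted=20 chunks_done=2
Byte 33 = 't': mode=DATA remaining=3 emitted=21 chunks_done=2
Byte 34 = 'z': mode=DATA remaining=2 emitted=22 chunks_done=2
Byte 35 = '2': mode=DATA remaining=1 emitted=23 chunks_done=2
Byte 36 = 'g': mode=DATA_DONE remaining=0 emitted=24 chunks_done=2

Answer: DATA_DONE 0 24 2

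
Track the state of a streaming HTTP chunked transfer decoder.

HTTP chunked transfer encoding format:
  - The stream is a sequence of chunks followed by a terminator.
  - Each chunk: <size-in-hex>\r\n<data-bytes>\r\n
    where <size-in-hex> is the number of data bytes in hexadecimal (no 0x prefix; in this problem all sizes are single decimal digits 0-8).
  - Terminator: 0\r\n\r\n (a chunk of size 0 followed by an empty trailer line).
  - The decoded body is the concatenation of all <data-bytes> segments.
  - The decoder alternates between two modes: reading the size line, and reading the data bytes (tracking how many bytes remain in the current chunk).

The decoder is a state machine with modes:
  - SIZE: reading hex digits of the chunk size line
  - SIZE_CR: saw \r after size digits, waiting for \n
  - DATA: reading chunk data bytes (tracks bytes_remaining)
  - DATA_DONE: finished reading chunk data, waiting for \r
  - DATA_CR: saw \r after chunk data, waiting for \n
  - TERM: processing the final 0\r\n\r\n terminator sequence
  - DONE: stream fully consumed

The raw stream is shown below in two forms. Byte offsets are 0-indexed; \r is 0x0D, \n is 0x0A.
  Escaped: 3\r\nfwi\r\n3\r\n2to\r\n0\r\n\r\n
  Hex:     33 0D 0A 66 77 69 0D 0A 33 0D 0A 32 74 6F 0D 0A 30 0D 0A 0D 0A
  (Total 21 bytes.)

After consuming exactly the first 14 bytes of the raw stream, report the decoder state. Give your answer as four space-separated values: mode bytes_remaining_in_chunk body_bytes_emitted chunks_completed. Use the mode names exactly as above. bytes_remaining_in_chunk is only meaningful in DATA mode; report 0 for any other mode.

Answer: DATA_DONE 0 6 1

Derivation:
Byte 0 = '3': mode=SIZE remaining=0 emitted=0 chunks_done=0
Byte 1 = 0x0D: mode=SIZE_CR remaining=0 emitted=0 chunks_done=0
Byte 2 = 0x0A: mode=DATA remaining=3 emitted=0 chunks_done=0
Byte 3 = 'f': mode=DATA remaining=2 emitted=1 chunks_done=0
Byte 4 = 'w': mode=DATA remaining=1 emitted=2 chunks_done=0
Byte 5 = 'i': mode=DATA_DONE remaining=0 emitted=3 chunks_done=0
Byte 6 = 0x0D: mode=DATA_CR remaining=0 emitted=3 chunks_done=0
Byte 7 = 0x0A: mode=SIZE remaining=0 emitted=3 chunks_done=1
Byte 8 = '3': mode=SIZE remaining=0 emitted=3 chunks_done=1
Byte 9 = 0x0D: mode=SIZE_CR remaining=0 emitted=3 chunks_done=1
Byte 10 = 0x0A: mode=DATA remaining=3 emitted=3 chunks_done=1
Byte 11 = '2': mode=DATA remaining=2 emitted=4 chunks_done=1
Byte 12 = 't': mode=DATA remaining=1 emitted=5 chunks_done=1
Byte 13 = 'o': mode=DATA_DONE remaining=0 emitted=6 chunks_done=1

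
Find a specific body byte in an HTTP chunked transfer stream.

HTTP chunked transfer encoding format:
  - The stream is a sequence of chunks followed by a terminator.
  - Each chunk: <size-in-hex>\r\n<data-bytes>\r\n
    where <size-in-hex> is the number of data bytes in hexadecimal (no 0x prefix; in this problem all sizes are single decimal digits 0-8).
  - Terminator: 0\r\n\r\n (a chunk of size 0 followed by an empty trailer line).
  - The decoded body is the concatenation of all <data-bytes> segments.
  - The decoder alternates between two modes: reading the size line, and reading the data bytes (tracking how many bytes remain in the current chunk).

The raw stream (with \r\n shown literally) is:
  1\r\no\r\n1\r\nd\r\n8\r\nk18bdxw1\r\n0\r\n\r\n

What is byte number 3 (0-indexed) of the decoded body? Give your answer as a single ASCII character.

Chunk 1: stream[0..1]='1' size=0x1=1, data at stream[3..4]='o' -> body[0..1], body so far='o'
Chunk 2: stream[6..7]='1' size=0x1=1, data at stream[9..10]='d' -> body[1..2], body so far='od'
Chunk 3: stream[12..13]='8' size=0x8=8, data at stream[15..23]='k18bdxw1' -> body[2..10], body so far='odk18bdxw1'
Chunk 4: stream[25..26]='0' size=0 (terminator). Final body='odk18bdxw1' (10 bytes)
Body byte 3 = '1'

Answer: 1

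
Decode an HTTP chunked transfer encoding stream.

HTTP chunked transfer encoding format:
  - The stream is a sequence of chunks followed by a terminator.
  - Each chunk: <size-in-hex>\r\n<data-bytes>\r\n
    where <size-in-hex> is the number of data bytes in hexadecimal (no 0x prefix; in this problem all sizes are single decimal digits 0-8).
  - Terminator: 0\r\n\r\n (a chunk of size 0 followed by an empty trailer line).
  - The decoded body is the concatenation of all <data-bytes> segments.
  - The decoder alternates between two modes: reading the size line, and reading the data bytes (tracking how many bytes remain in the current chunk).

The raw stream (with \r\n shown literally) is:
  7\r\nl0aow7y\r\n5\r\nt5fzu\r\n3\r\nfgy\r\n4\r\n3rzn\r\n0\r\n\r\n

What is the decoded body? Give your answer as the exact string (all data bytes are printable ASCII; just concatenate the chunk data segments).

Chunk 1: stream[0..1]='7' size=0x7=7, data at stream[3..10]='l0aow7y' -> body[0..7], body so far='l0aow7y'
Chunk 2: stream[12..13]='5' size=0x5=5, data at stream[15..20]='t5fzu' -> body[7..12], body so far='l0aow7yt5fzu'
Chunk 3: stream[22..23]='3' size=0x3=3, data at stream[25..28]='fgy' -> body[12..15], body so far='l0aow7yt5fzufgy'
Chunk 4: stream[30..31]='4' size=0x4=4, data at stream[33..37]='3rzn' -> body[15..19], body so far='l0aow7yt5fzufgy3rzn'
Chunk 5: stream[39..40]='0' size=0 (terminator). Final body='l0aow7yt5fzufgy3rzn' (19 bytes)

Answer: l0aow7yt5fzufgy3rzn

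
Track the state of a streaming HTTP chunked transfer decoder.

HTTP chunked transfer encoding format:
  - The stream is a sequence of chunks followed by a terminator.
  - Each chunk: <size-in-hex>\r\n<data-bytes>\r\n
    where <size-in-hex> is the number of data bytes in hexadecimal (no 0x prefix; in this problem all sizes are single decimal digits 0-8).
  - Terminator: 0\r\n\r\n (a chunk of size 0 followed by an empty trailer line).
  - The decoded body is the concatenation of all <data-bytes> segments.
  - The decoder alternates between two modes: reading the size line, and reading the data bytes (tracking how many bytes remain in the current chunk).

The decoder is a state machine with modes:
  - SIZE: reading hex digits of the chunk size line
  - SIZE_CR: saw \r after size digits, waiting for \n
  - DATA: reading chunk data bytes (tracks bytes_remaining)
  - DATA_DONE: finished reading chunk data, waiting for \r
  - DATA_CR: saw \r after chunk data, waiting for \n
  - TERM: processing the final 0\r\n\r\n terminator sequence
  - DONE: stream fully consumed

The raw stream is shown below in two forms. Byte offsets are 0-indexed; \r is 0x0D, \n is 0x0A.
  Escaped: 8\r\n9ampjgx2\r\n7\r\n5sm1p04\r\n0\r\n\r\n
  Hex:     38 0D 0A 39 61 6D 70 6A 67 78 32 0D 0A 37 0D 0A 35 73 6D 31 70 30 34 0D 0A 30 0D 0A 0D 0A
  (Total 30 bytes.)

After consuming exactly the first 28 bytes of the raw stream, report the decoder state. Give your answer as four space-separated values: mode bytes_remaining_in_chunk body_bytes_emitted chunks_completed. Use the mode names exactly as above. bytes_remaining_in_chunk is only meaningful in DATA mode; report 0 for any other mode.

Answer: TERM 0 15 2

Derivation:
Byte 0 = '8': mode=SIZE remaining=0 emitted=0 chunks_done=0
Byte 1 = 0x0D: mode=SIZE_CR remaining=0 emitted=0 chunks_done=0
Byte 2 = 0x0A: mode=DATA remaining=8 emitted=0 chunks_done=0
Byte 3 = '9': mode=DATA remaining=7 emitted=1 chunks_done=0
Byte 4 = 'a': mode=DATA remaining=6 emitted=2 chunks_done=0
Byte 5 = 'm': mode=DATA remaining=5 emitted=3 chunks_done=0
Byte 6 = 'p': mode=DATA remaining=4 emitted=4 chunks_done=0
Byte 7 = 'j': mode=DATA remaining=3 emitted=5 chunks_done=0
Byte 8 = 'g': mode=DATA remaining=2 emitted=6 chunks_done=0
Byte 9 = 'x': mode=DATA remaining=1 emitted=7 chunks_done=0
Byte 10 = '2': mode=DATA_DONE remaining=0 emitted=8 chunks_done=0
Byte 11 = 0x0D: mode=DATA_CR remaining=0 emitted=8 chunks_done=0
Byte 12 = 0x0A: mode=SIZE remaining=0 emitted=8 chunks_done=1
Byte 13 = '7': mode=SIZE remaining=0 emitted=8 chunks_done=1
Byte 14 = 0x0D: mode=SIZE_CR remaining=0 emitted=8 chunks_done=1
Byte 15 = 0x0A: mode=DATA remaining=7 emitted=8 chunks_done=1
Byte 16 = '5': mode=DATA remaining=6 emitted=9 chunks_done=1
Byte 17 = 's': mode=DATA remaining=5 emitted=10 chunks_done=1
Byte 18 = 'm': mode=DATA remaining=4 emitted=11 chunks_done=1
Byte 19 = '1': mode=DATA remaining=3 emitted=12 chunks_done=1
Byte 20 = 'p': mode=DATA remaining=2 emitted=13 chunks_done=1
Byte 21 = '0': mode=DATA remaining=1 emitted=14 chunks_done=1
Byte 22 = '4': mode=DATA_DONE remaining=0 emitted=15 chunks_done=1
Byte 23 = 0x0D: mode=DATA_CR remaining=0 emitted=15 chunks_done=1
Byte 24 = 0x0A: mode=SIZE remaining=0 emitted=15 chunks_done=2
Byte 25 = '0': mode=SIZE remaining=0 emitted=15 chunks_done=2
Byte 26 = 0x0D: mode=SIZE_CR remaining=0 emitted=15 chunks_done=2
Byte 27 = 0x0A: mode=TERM remaining=0 emitted=15 chunks_done=2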